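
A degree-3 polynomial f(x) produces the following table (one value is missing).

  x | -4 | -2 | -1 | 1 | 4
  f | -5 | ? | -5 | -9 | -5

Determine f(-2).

The 4 known values determine f uniquely (degree ≤ 3).
L_0(-2) = (-1)·(-3)·(-6)/[(-3)·(-5)·(-8)] = 3/20
L_1(-2) = (2)·(-3)·(-6)/[(3)·(-2)·(-5)] = 6/5
L_2(-2) = (2)·(-1)·(-6)/[(5)·(2)·(-3)] = -2/5
L_3(-2) = (2)·(-1)·(-3)/[(8)·(5)·(3)] = 1/20
Sum: (-5)·(3/20) + (-5)·(6/5) + (-9)·(-2/5) + (-5)·(1/20) = -17/5

-17/5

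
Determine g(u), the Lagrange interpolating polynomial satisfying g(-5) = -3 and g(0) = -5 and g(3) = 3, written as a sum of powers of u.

Build the Lagrange basis polynomials:
L_0(u) = u(u - 3) / [40] = (1/40)u^2 - (3/40)u
L_1(u) = (u + 5)(u - 3) / [-15] = -(1/15)u^2 - (2/15)u + 1
L_2(u) = (u + 5)u / [24] = (1/24)u^2 + (5/24)u
g(u) = (-3)·L_0 + (-5)·L_1 + 3·L_2
  (-3)·L_0(u) = -(3/40)u^2 + (9/40)u
  (-5)·L_1(u) = (1/3)u^2 + (2/3)u - 5
  3·L_2(u) = (1/8)u^2 + (5/8)u
Adding term by term: (23/60)u^2 + (91/60)u - 5

g(u) = (23/60)u^2 + (91/60)u - 5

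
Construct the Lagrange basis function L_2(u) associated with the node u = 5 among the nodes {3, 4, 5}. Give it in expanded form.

L_2(u) = (u - 3)(u - 4) / [(2)·(1)]
       = (u^2 - 7u + 12) / (2)

L_2(u) = (1/2)u^2 - (7/2)u + 6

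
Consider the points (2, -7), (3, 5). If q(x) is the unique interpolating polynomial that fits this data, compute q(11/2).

L_0(11/2) = (5/2)/[(-1)] = -5/2
L_1(11/2) = (7/2)/[(1)] = 7/2
Sum: (-7)·(-5/2) + 5·(7/2) = 35

35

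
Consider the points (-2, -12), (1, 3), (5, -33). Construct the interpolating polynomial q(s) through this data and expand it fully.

q(s) = -2s^2 + 3s + 2

Newton's divided differences:
q[-2,1] = (3 - (-12)) / (1 - (-2)) = 5
q[1,5] = (-33 - 3) / (5 - 1) = -9
q[-2,1,5] = (-9 - 5) / (5 - (-2)) = -2
q(s) = -12 + 5·(s + 2) + (-2)·(s + 2)(s - 1)
Expanding: q(s) = -2s^2 + 3s + 2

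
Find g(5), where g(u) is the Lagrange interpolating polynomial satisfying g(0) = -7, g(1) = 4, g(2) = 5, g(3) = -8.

-92

Evaluate each Lagrange basis at u = 5:
L_0(5) = (4)·(3)·(2)/[(-1)·(-2)·(-3)] = -4
L_1(5) = (5)·(3)·(2)/[(1)·(-1)·(-2)] = 15
L_2(5) = (5)·(4)·(2)/[(2)·(1)·(-1)] = -20
L_3(5) = (5)·(4)·(3)/[(3)·(2)·(1)] = 10
Sum: (-7)·(-4) + 4·(15) + 5·(-20) + (-8)·(10) = -92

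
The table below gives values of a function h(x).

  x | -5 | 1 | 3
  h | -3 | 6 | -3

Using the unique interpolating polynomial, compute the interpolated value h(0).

33/4

Using Newton's divided-difference form:
h[-5,1] = (6 - (-3)) / (1 - (-5)) = 3/2
h[1,3] = (-3 - 6) / (3 - 1) = -9/2
h[-5,1,3] = (-9/2 - 3/2) / (3 - (-5)) = -3/4
h(0) = -3 + (3/2)·(5) + (-3/4)·(5)·(-1) = 33/4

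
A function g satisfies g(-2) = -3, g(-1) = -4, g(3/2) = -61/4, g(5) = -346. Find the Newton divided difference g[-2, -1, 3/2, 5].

g[-2,-1] = (-4 - (-3)) / (-1 - (-2)) = -1
g[-1,3/2] = (-61/4 - (-4)) / (3/2 - (-1)) = -9/2
g[3/2,5] = (-346 - (-61/4)) / (5 - 3/2) = -189/2
g[-2,-1,3/2] = (-9/2 - (-1)) / (3/2 - (-2)) = -1
g[-1,3/2,5] = (-189/2 - (-9/2)) / (5 - (-1)) = -15
g[-2,-1,3/2,5] = (-15 - (-1)) / (5 - (-2)) = -2

-2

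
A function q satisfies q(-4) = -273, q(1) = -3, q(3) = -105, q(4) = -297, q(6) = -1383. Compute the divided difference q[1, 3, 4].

-47

q[1,3] = (-105 - (-3)) / (3 - 1) = -51
q[3,4] = (-297 - (-105)) / (4 - 3) = -192
q[1,3,4] = (-192 - (-51)) / (4 - 1) = -47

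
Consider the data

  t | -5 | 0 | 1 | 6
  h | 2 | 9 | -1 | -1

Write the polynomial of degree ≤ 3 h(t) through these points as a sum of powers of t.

h(t) = (107/330)t^3 - (199/330)t^2 - (1604/165)t + 9

Build the Lagrange basis polynomials:
L_0(t) = t(t - 1)(t - 6) / [-330] = -(1/330)t^3 + (7/330)t^2 - (1/55)t
L_1(t) = (t + 5)(t - 1)(t - 6) / [30] = (1/30)t^3 - (1/15)t^2 - (29/30)t + 1
L_2(t) = (t + 5)t(t - 6) / [-30] = -(1/30)t^3 + (1/30)t^2 + t
L_3(t) = (t + 5)t(t - 1) / [330] = (1/330)t^3 + (2/165)t^2 - (1/66)t
h(t) = 2·L_0 + 9·L_1 + (-1)·L_2 + (-1)·L_3
  2·L_0(t) = -(1/165)t^3 + (7/165)t^2 - (2/55)t
  9·L_1(t) = (3/10)t^3 - (3/5)t^2 - (87/10)t + 9
  (-1)·L_2(t) = (1/30)t^3 - (1/30)t^2 - t
  (-1)·L_3(t) = -(1/330)t^3 - (2/165)t^2 + (1/66)t
Adding term by term: (107/330)t^3 - (199/330)t^2 - (1604/165)t + 9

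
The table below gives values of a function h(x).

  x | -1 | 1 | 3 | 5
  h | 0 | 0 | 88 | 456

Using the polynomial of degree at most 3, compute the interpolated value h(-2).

Using Newton's divided-difference form:
h[-1,1] = (0 - 0) / (1 - (-1)) = 0
h[1,3] = (88 - 0) / (3 - 1) = 44
h[3,5] = (456 - 88) / (5 - 3) = 184
h[-1,1,3] = (44 - 0) / (3 - (-1)) = 11
h[1,3,5] = (184 - 44) / (5 - 1) = 35
h[-1,1,3,5] = (35 - 11) / (5 - (-1)) = 4
h(-2) = 0 + 0·(-1) + 11·(-1)·(-3) + 4·(-1)·(-3)·(-5) = -27

-27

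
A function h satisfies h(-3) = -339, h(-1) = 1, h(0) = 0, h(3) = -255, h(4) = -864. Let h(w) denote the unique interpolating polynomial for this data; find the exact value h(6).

Evaluate each Lagrange basis at w = 6:
L_0(6) = (7)·(6)·(3)·(2)/[(-2)·(-3)·(-6)·(-7)] = 1
L_1(6) = (9)·(6)·(3)·(2)/[(2)·(-1)·(-4)·(-5)] = -81/10
L_2(6) = (9)·(7)·(3)·(2)/[(3)·(1)·(-3)·(-4)] = 21/2
L_3(6) = (9)·(7)·(6)·(2)/[(6)·(4)·(3)·(-1)] = -21/2
L_4(6) = (9)·(7)·(6)·(3)/[(7)·(5)·(4)·(1)] = 81/10
Sum: (-339)·(1) + 1·(-81/10) + 0 + (-255)·(-21/2) + (-864)·(81/10) = -4668

-4668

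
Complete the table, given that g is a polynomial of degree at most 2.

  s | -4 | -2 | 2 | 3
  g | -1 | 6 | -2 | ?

The 3 known values determine g uniquely (degree ≤ 2).
Evaluate each Lagrange basis at s = 3:
L_0(3) = (5)·(1)/[(-2)·(-6)] = 5/12
L_1(3) = (7)·(1)/[(2)·(-4)] = -7/8
L_2(3) = (7)·(5)/[(6)·(4)] = 35/24
Sum: (-1)·(5/12) + 6·(-7/8) + (-2)·(35/24) = -103/12

-103/12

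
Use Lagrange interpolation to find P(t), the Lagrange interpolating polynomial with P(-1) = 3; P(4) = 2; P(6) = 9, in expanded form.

Build the Lagrange basis polynomials:
L_0(t) = (t - 4)(t - 6) / [35] = (1/35)t^2 - (2/7)t + 24/35
L_1(t) = (t + 1)(t - 6) / [-10] = -(1/10)t^2 + (1/2)t + 3/5
L_2(t) = (t + 1)(t - 4) / [14] = (1/14)t^2 - (3/14)t - 2/7
P(t) = 3·L_0 + 2·L_1 + 9·L_2
  3·L_0(t) = (3/35)t^2 - (6/7)t + 72/35
  2·L_1(t) = -(1/5)t^2 + t + 6/5
  9·L_2(t) = (9/14)t^2 - (27/14)t - 18/7
Adding term by term: (37/70)t^2 - (25/14)t + 24/35

P(t) = (37/70)t^2 - (25/14)t + 24/35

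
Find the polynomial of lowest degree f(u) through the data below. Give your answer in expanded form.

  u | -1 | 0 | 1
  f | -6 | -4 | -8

f(u) = -3u^2 - u - 4

Newton's divided differences:
f[-1,0] = (-4 - (-6)) / (0 - (-1)) = 2
f[0,1] = (-8 - (-4)) / (1 - 0) = -4
f[-1,0,1] = (-4 - 2) / (1 - (-1)) = -3
f(u) = -6 + 2·(u + 1) + (-3)·(u + 1)u
Expanding: f(u) = -3u^2 - u - 4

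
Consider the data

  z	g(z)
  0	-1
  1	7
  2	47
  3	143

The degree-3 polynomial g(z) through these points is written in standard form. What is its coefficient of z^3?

4

The leading coefficient equals the top divided difference g[0,1,2,3].
g[0,1] = (7 - (-1)) / (1 - 0) = 8
g[1,2] = (47 - 7) / (2 - 1) = 40
g[2,3] = (143 - 47) / (3 - 2) = 96
g[0,1,2] = (40 - 8) / (2 - 0) = 16
g[1,2,3] = (96 - 40) / (3 - 1) = 28
g[0,1,2,3] = (28 - 16) / (3 - 0) = 4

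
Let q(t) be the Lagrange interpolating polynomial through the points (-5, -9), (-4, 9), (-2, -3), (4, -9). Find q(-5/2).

L_0(-5/2) = (3/2)·(-1/2)·(-13/2)/[(-1)·(-3)·(-9)] = -13/72
L_1(-5/2) = (5/2)·(-1/2)·(-13/2)/[(1)·(-2)·(-8)] = 65/128
L_2(-5/2) = (5/2)·(3/2)·(-13/2)/[(3)·(2)·(-6)] = 65/96
L_3(-5/2) = (5/2)·(3/2)·(-1/2)/[(9)·(8)·(6)] = -5/1152
Sum: (-9)·(-13/72) + 9·(65/128) + (-3)·(65/96) + (-9)·(-5/1152) = 269/64

269/64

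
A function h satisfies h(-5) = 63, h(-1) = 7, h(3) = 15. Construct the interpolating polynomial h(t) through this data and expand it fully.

Build the Lagrange basis polynomials:
L_0(t) = (t + 1)(t - 3) / [32] = (1/32)t^2 - (1/16)t - 3/32
L_1(t) = (t + 5)(t - 3) / [-16] = -(1/16)t^2 - (1/8)t + 15/16
L_2(t) = (t + 5)(t + 1) / [32] = (1/32)t^2 + (3/16)t + 5/32
h(t) = 63·L_0 + 7·L_1 + 15·L_2
  63·L_0(t) = (63/32)t^2 - (63/16)t - 189/32
  7·L_1(t) = -(7/16)t^2 - (7/8)t + 105/16
  15·L_2(t) = (15/32)t^2 + (45/16)t + 75/32
Adding term by term: 2t^2 - 2t + 3

h(t) = 2t^2 - 2t + 3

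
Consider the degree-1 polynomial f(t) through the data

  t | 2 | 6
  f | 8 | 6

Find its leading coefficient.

-1/2

Build the Lagrange basis polynomials:
L_0(t) = (t - 6) / [-4] = -(1/4)t + 3/2
L_1(t) = (t - 2) / [4] = (1/4)t - 1/2
f(t) = 8·L_0 + 6·L_1
Only the coefficient of t is needed; take it from each L_i and combine:
8·(-1/4) + 6·(1/4) = -1/2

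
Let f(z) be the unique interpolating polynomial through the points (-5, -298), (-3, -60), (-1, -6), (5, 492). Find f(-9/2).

Using Newton's divided-difference form:
f[-5,-3] = (-60 - (-298)) / (-3 - (-5)) = 119
f[-3,-1] = (-6 - (-60)) / (-1 - (-3)) = 27
f[-1,5] = (492 - (-6)) / (5 - (-1)) = 83
f[-5,-3,-1] = (27 - 119) / (-1 - (-5)) = -23
f[-3,-1,5] = (83 - 27) / (5 - (-3)) = 7
f[-5,-3,-1,5] = (7 - (-23)) / (5 - (-5)) = 3
f(-9/2) = -298 + 119·(1/2) + (-23)·(1/2)·(-3/2) + 3·(1/2)·(-3/2)·(-7/2) = -1707/8

-1707/8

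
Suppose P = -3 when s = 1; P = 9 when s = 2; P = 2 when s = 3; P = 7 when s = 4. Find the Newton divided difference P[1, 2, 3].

-19/2

P[1,2] = (9 - (-3)) / (2 - 1) = 12
P[2,3] = (2 - 9) / (3 - 2) = -7
P[1,2,3] = (-7 - 12) / (3 - 1) = -19/2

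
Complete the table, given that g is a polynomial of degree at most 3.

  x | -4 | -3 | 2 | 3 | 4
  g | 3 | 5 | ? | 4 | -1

The 4 known values determine g uniquely (degree ≤ 3).
Evaluate each Lagrange basis at x = 2:
L_0(2) = (5)·(-1)·(-2)/[(-1)·(-7)·(-8)] = -5/28
L_1(2) = (6)·(-1)·(-2)/[(1)·(-6)·(-7)] = 2/7
L_2(2) = (6)·(5)·(-2)/[(7)·(6)·(-1)] = 10/7
L_3(2) = (6)·(5)·(-1)/[(8)·(7)·(1)] = -15/28
Sum: 3·(-5/28) + 5·(2/7) + 4·(10/7) + (-1)·(-15/28) = 50/7

50/7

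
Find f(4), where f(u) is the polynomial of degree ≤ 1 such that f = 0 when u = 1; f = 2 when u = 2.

L_0(4) = (2)/[(-1)] = -2
L_1(4) = (3)/[(1)] = 3
Sum: 0 + 2·(3) = 6

6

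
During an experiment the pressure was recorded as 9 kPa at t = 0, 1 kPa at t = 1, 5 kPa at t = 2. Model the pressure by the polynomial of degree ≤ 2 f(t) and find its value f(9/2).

135/2

Evaluate each Lagrange basis at t = 9/2:
L_0(9/2) = (7/2)·(5/2)/[(-1)·(-2)] = 35/8
L_1(9/2) = (9/2)·(5/2)/[(1)·(-1)] = -45/4
L_2(9/2) = (9/2)·(7/2)/[(2)·(1)] = 63/8
Sum: 9·(35/8) + 1·(-45/4) + 5·(63/8) = 135/2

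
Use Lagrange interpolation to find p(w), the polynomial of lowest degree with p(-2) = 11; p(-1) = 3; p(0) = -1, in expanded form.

Build the Lagrange basis polynomials:
L_0(w) = (w + 1)w / [2] = (1/2)w^2 + (1/2)w
L_1(w) = (w + 2)w / [-1] = -w^2 - 2w
L_2(w) = (w + 2)(w + 1) / [2] = (1/2)w^2 + (3/2)w + 1
p(w) = 11·L_0 + 3·L_1 + (-1)·L_2
  11·L_0(w) = (11/2)w^2 + (11/2)w
  3·L_1(w) = -3w^2 - 6w
  (-1)·L_2(w) = -(1/2)w^2 - (3/2)w - 1
Adding term by term: 2w^2 - 2w - 1

p(w) = 2w^2 - 2w - 1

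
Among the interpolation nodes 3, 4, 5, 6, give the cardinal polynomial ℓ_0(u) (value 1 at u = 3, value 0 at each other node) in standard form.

ℓ_0(u) = -(1/6)u^3 + (5/2)u^2 - (37/3)u + 20

ℓ_0(u) = (u - 4)(u - 5)(u - 6) / [(-1)·(-2)·(-3)]
       = (u^3 - 15u^2 + 74u - 120) / (-6)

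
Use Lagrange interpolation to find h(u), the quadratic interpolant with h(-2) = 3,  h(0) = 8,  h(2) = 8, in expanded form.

Build the Lagrange basis polynomials:
L_0(u) = u(u - 2) / [8] = (1/8)u^2 - (1/4)u
L_1(u) = (u + 2)(u - 2) / [-4] = -(1/4)u^2 + 1
L_2(u) = (u + 2)u / [8] = (1/8)u^2 + (1/4)u
h(u) = 3·L_0 + 8·L_1 + 8·L_2
  3·L_0(u) = (3/8)u^2 - (3/4)u
  8·L_1(u) = -2u^2 + 8
  8·L_2(u) = u^2 + 2u
Adding term by term: -(5/8)u^2 + (5/4)u + 8

h(u) = -(5/8)u^2 + (5/4)u + 8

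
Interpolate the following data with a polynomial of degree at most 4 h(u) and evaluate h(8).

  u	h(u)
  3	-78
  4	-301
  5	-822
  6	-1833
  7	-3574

-6333

Using Newton's divided-difference form:
h[3,4] = (-301 - (-78)) / (4 - 3) = -223
h[4,5] = (-822 - (-301)) / (5 - 4) = -521
h[5,6] = (-1833 - (-822)) / (6 - 5) = -1011
h[6,7] = (-3574 - (-1833)) / (7 - 6) = -1741
h[3,4,5] = (-521 - (-223)) / (5 - 3) = -149
h[4,5,6] = (-1011 - (-521)) / (6 - 4) = -245
h[5,6,7] = (-1741 - (-1011)) / (7 - 5) = -365
h[3,4,5,6] = (-245 - (-149)) / (6 - 3) = -32
h[4,5,6,7] = (-365 - (-245)) / (7 - 4) = -40
h[3,4,5,6,7] = (-40 - (-32)) / (7 - 3) = -2
h(8) = -78 + (-223)·(5) + (-149)·(5)·(4) + (-32)·(5)·(4)·(3) + (-2)·(5)·(4)·(3)·(2) = -6333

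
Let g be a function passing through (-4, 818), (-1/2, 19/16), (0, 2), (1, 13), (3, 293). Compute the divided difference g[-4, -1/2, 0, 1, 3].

3

g[-4,-1/2] = (19/16 - 818) / (-1/2 - (-4)) = -1867/8
g[-1/2,0] = (2 - 19/16) / (0 - (-1/2)) = 13/8
g[0,1] = (13 - 2) / (1 - 0) = 11
g[1,3] = (293 - 13) / (3 - 1) = 140
g[-4,-1/2,0] = (13/8 - (-1867/8)) / (0 - (-4)) = 235/4
g[-1/2,0,1] = (11 - 13/8) / (1 - (-1/2)) = 25/4
g[0,1,3] = (140 - 11) / (3 - 0) = 43
g[-4,-1/2,0,1] = (25/4 - 235/4) / (1 - (-4)) = -21/2
g[-1/2,0,1,3] = (43 - 25/4) / (3 - (-1/2)) = 21/2
g[-4,-1/2,0,1,3] = (21/2 - (-21/2)) / (3 - (-4)) = 3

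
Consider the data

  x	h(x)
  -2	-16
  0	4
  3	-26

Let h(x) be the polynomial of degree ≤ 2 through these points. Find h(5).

L_0(5) = (5)·(2)/[(-2)·(-5)] = 1
L_1(5) = (7)·(2)/[(2)·(-3)] = -7/3
L_2(5) = (7)·(5)/[(5)·(3)] = 7/3
Sum: (-16)·(1) + 4·(-7/3) + (-26)·(7/3) = -86

-86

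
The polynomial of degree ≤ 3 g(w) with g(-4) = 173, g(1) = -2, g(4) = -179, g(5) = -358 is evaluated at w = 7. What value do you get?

-1004

Evaluate each Lagrange basis at w = 7:
L_0(7) = (6)·(3)·(2)/[(-5)·(-8)·(-9)] = -1/10
L_1(7) = (11)·(3)·(2)/[(5)·(-3)·(-4)] = 11/10
L_2(7) = (11)·(6)·(2)/[(8)·(3)·(-1)] = -11/2
L_3(7) = (11)·(6)·(3)/[(9)·(4)·(1)] = 11/2
Sum: 173·(-1/10) + (-2)·(11/10) + (-179)·(-11/2) + (-358)·(11/2) = -1004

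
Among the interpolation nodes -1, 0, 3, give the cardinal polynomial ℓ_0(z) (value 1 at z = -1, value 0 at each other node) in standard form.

ℓ_0(z) = z(z - 3) / [(-1)·(-4)]
       = (z^2 - 3z) / (4)

ℓ_0(z) = (1/4)z^2 - (3/4)z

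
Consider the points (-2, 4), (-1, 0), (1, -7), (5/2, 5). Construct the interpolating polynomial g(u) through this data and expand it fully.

Build the Lagrange basis polynomials:
L_0(u) = (u + 1)(u - 1)(u - 5/2) / [-27/2] = -(2/27)u^3 + (5/27)u^2 + (2/27)u - 5/27
L_1(u) = (u + 2)(u - 1)(u - 5/2) / [7] = (1/7)u^3 - (3/14)u^2 - (9/14)u + 5/7
L_2(u) = (u + 2)(u + 1)(u - 5/2) / [-9] = -(1/9)u^3 - (1/18)u^2 + (11/18)u + 5/9
L_3(u) = (u + 2)(u + 1)(u - 1) / [189/8] = (8/189)u^3 + (16/189)u^2 - (8/189)u - 16/189
g(u) = 4·L_0 + 0·L_1 + (-7)·L_2 + 5·L_3
  4·L_0(u) = -(8/27)u^3 + (20/27)u^2 + (8/27)u - 20/27
  0·L_1(u) = 0
  (-7)·L_2(u) = (7/9)u^3 + (7/18)u^2 - (77/18)u - 35/9
  5·L_3(u) = (40/189)u^3 + (80/189)u^2 - (40/189)u - 80/189
Adding term by term: (131/189)u^3 + (587/378)u^2 - (1585/378)u - 955/189

g(u) = (131/189)u^3 + (587/378)u^2 - (1585/378)u - 955/189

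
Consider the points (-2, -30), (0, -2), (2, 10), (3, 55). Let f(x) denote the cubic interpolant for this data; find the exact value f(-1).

-5

Using Newton's divided-difference form:
f[-2,0] = (-2 - (-30)) / (0 - (-2)) = 14
f[0,2] = (10 - (-2)) / (2 - 0) = 6
f[2,3] = (55 - 10) / (3 - 2) = 45
f[-2,0,2] = (6 - 14) / (2 - (-2)) = -2
f[0,2,3] = (45 - 6) / (3 - 0) = 13
f[-2,0,2,3] = (13 - (-2)) / (3 - (-2)) = 3
f(-1) = -30 + 14·(1) + (-2)·(1)·(-1) + 3·(1)·(-1)·(-3) = -5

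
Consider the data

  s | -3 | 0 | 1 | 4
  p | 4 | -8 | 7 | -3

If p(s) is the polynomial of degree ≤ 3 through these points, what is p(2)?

L_0(2) = (2)·(1)·(-2)/[(-3)·(-4)·(-7)] = 1/21
L_1(2) = (5)·(1)·(-2)/[(3)·(-1)·(-4)] = -5/6
L_2(2) = (5)·(2)·(-2)/[(4)·(1)·(-3)] = 5/3
L_3(2) = (5)·(2)·(1)/[(7)·(4)·(3)] = 5/42
Sum: 4·(1/21) + (-8)·(-5/6) + 7·(5/3) + (-3)·(5/42) = 109/6

109/6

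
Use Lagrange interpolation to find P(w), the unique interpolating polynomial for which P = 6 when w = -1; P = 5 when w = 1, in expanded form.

P(w) = -(1/2)w + 11/2

L_0(w) = (w - 1) / [-2] = -(1/2)w + 1/2
L_1(w) = (w + 1) / [2] = (1/2)w + 1/2
P(w) = 6·L_0 + 5·L_1
  6·L_0(w) = -3w + 3
  5·L_1(w) = (5/2)w + 5/2
Adding term by term: -(1/2)w + 11/2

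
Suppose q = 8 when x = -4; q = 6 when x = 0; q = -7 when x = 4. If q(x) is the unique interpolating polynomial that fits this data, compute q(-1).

L_0(-1) = (-1)·(-5)/[(-4)·(-8)] = 5/32
L_1(-1) = (3)·(-5)/[(4)·(-4)] = 15/16
L_2(-1) = (3)·(-1)/[(8)·(4)] = -3/32
Sum: 8·(5/32) + 6·(15/16) + (-7)·(-3/32) = 241/32

241/32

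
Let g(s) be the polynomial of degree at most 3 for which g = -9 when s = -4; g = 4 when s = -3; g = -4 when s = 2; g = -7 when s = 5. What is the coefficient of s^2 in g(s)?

Build the Lagrange basis polynomials:
L_0(s) = (s + 3)(s - 2)(s - 5) / [-54] = -(1/54)s^3 + (2/27)s^2 + (11/54)s - 5/9
L_1(s) = (s + 4)(s - 2)(s - 5) / [40] = (1/40)s^3 - (3/40)s^2 - (9/20)s + 1
L_2(s) = (s + 4)(s + 3)(s - 5) / [-90] = -(1/90)s^3 - (1/45)s^2 + (23/90)s + 2/3
L_3(s) = (s + 4)(s + 3)(s - 2) / [216] = (1/216)s^3 + (5/216)s^2 - (1/108)s - 1/9
g(s) = (-9)·L_0 + 4·L_1 + (-4)·L_2 + (-7)·L_3
Only the coefficient of s^2 is needed; take it from each L_i and combine:
(-9)·(2/27) + 4·(-3/40) + (-4)·(-1/45) + (-7)·(5/216) = -1123/1080

-1123/1080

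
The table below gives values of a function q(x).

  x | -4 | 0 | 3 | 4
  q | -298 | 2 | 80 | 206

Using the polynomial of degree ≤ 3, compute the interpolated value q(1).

2

Using Newton's divided-difference form:
q[-4,0] = (2 - (-298)) / (0 - (-4)) = 75
q[0,3] = (80 - 2) / (3 - 0) = 26
q[3,4] = (206 - 80) / (4 - 3) = 126
q[-4,0,3] = (26 - 75) / (3 - (-4)) = -7
q[0,3,4] = (126 - 26) / (4 - 0) = 25
q[-4,0,3,4] = (25 - (-7)) / (4 - (-4)) = 4
q(1) = -298 + 75·(5) + (-7)·(5)·(1) + 4·(5)·(1)·(-2) = 2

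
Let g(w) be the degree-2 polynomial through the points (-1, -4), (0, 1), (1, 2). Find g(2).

-1

Evaluate each Lagrange basis at w = 2:
L_0(2) = (2)·(1)/[(-1)·(-2)] = 1
L_1(2) = (3)·(1)/[(1)·(-1)] = -3
L_2(2) = (3)·(2)/[(2)·(1)] = 3
Sum: (-4)·(1) + 1·(-3) + 2·(3) = -1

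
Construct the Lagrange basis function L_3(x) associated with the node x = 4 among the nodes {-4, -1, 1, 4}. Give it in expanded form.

L_3(x) = (1/120)x^3 + (1/30)x^2 - (1/120)x - 1/30

L_3(x) = (x + 4)(x + 1)(x - 1) / [(8)·(5)·(3)]
       = (x^3 + 4x^2 - x - 4) / (120)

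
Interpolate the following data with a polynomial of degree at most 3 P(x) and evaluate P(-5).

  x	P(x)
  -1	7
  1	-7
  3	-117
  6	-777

L_0(-5) = (-6)·(-8)·(-11)/[(-2)·(-4)·(-7)] = 66/7
L_1(-5) = (-4)·(-8)·(-11)/[(2)·(-2)·(-5)] = -88/5
L_2(-5) = (-4)·(-6)·(-11)/[(4)·(2)·(-3)] = 11
L_3(-5) = (-4)·(-6)·(-8)/[(7)·(5)·(3)] = -64/35
Sum: 7·(66/7) + (-7)·(-88/5) + (-117)·(11) + (-777)·(-64/35) = 323

323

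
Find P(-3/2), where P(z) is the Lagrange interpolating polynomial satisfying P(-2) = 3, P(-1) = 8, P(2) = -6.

Evaluate each Lagrange basis at z = -3/2:
L_0(-3/2) = (-1/2)·(-7/2)/[(-1)·(-4)] = 7/16
L_1(-3/2) = (1/2)·(-7/2)/[(1)·(-3)] = 7/12
L_2(-3/2) = (1/2)·(-1/2)/[(4)·(3)] = -1/48
Sum: 3·(7/16) + 8·(7/12) + (-6)·(-1/48) = 293/48

293/48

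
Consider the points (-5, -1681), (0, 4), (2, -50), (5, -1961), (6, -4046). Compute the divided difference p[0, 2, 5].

-122

p[0,2] = (-50 - 4) / (2 - 0) = -27
p[2,5] = (-1961 - (-50)) / (5 - 2) = -637
p[0,2,5] = (-637 - (-27)) / (5 - 0) = -122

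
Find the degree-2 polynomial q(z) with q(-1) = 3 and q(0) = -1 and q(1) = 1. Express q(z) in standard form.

L_0(z) = z(z - 1) / [2] = (1/2)z^2 - (1/2)z
L_1(z) = (z + 1)(z - 1) / [-1] = -z^2 + 1
L_2(z) = (z + 1)z / [2] = (1/2)z^2 + (1/2)z
q(z) = 3·L_0 + (-1)·L_1 + 1·L_2
  3·L_0(z) = (3/2)z^2 - (3/2)z
  (-1)·L_1(z) = z^2 - 1
  1·L_2(z) = (1/2)z^2 + (1/2)z
Adding term by term: 3z^2 - z - 1

q(z) = 3z^2 - z - 1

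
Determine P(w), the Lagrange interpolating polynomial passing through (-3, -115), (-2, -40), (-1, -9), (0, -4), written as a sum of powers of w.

P(w) = 3w^3 - 4w^2 - 2w - 4

Build the Lagrange basis polynomials:
L_0(w) = (w + 2)(w + 1)w / [-6] = -(1/6)w^3 - (1/2)w^2 - (1/3)w
L_1(w) = (w + 3)(w + 1)w / [2] = (1/2)w^3 + 2w^2 + (3/2)w
L_2(w) = (w + 3)(w + 2)w / [-2] = -(1/2)w^3 - (5/2)w^2 - 3w
L_3(w) = (w + 3)(w + 2)(w + 1) / [6] = (1/6)w^3 + w^2 + (11/6)w + 1
P(w) = (-115)·L_0 + (-40)·L_1 + (-9)·L_2 + (-4)·L_3
  (-115)·L_0(w) = (115/6)w^3 + (115/2)w^2 + (115/3)w
  (-40)·L_1(w) = -20w^3 - 80w^2 - 60w
  (-9)·L_2(w) = (9/2)w^3 + (45/2)w^2 + 27w
  (-4)·L_3(w) = -(2/3)w^3 - 4w^2 - (22/3)w - 4
Adding term by term: 3w^3 - 4w^2 - 2w - 4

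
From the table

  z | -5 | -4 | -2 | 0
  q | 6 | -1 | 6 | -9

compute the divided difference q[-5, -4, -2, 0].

-5/4

q[-5,-4] = (-1 - 6) / (-4 - (-5)) = -7
q[-4,-2] = (6 - (-1)) / (-2 - (-4)) = 7/2
q[-2,0] = (-9 - 6) / (0 - (-2)) = -15/2
q[-5,-4,-2] = (7/2 - (-7)) / (-2 - (-5)) = 7/2
q[-4,-2,0] = (-15/2 - 7/2) / (0 - (-4)) = -11/4
q[-5,-4,-2,0] = (-11/4 - 7/2) / (0 - (-5)) = -5/4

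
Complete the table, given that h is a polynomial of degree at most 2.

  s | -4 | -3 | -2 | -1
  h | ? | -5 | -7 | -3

3

The 3 known values determine h uniquely (degree ≤ 2).
L_0(-4) = (-2)·(-3)/[(-1)·(-2)] = 3
L_1(-4) = (-1)·(-3)/[(1)·(-1)] = -3
L_2(-4) = (-1)·(-2)/[(2)·(1)] = 1
Sum: (-5)·(3) + (-7)·(-3) + (-3)·(1) = 3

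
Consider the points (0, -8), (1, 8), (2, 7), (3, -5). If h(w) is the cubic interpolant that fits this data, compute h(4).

-22

Using Newton's divided-difference form:
h[0,1] = (8 - (-8)) / (1 - 0) = 16
h[1,2] = (7 - 8) / (2 - 1) = -1
h[2,3] = (-5 - 7) / (3 - 2) = -12
h[0,1,2] = (-1 - 16) / (2 - 0) = -17/2
h[1,2,3] = (-12 - (-1)) / (3 - 1) = -11/2
h[0,1,2,3] = (-11/2 - (-17/2)) / (3 - 0) = 1
h(4) = -8 + 16·(4) + (-17/2)·(4)·(3) + 1·(4)·(3)·(2) = -22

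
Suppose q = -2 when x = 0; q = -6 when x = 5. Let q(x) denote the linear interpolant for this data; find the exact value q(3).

-22/5

Evaluate each Lagrange basis at x = 3:
L_0(3) = (-2)/[(-5)] = 2/5
L_1(3) = (3)/[(5)] = 3/5
Sum: (-2)·(2/5) + (-6)·(3/5) = -22/5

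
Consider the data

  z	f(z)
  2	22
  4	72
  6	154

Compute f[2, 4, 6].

4

f[2,4] = (72 - 22) / (4 - 2) = 25
f[4,6] = (154 - 72) / (6 - 4) = 41
f[2,4,6] = (41 - 25) / (6 - 2) = 4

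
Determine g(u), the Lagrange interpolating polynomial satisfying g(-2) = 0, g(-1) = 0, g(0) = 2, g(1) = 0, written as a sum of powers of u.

L_0(u) = (u + 1)u(u - 1) / [-6] = -(1/6)u^3 + (1/6)u
L_1(u) = (u + 2)u(u - 1) / [2] = (1/2)u^3 + (1/2)u^2 - u
L_2(u) = (u + 2)(u + 1)(u - 1) / [-2] = -(1/2)u^3 - u^2 + (1/2)u + 1
L_3(u) = (u + 2)(u + 1)u / [6] = (1/6)u^3 + (1/2)u^2 + (1/3)u
g(u) = 0·L_0 + 0·L_1 + 2·L_2 + 0·L_3
  0·L_0(u) = 0
  0·L_1(u) = 0
  2·L_2(u) = -u^3 - 2u^2 + u + 2
  0·L_3(u) = 0
Adding term by term: -u^3 - 2u^2 + u + 2

g(u) = -u^3 - 2u^2 + u + 2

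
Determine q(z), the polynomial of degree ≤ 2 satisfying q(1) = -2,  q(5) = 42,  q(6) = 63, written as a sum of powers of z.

q(z) = 2z^2 - z - 3

L_0(z) = (z - 5)(z - 6) / [20] = (1/20)z^2 - (11/20)z + 3/2
L_1(z) = (z - 1)(z - 6) / [-4] = -(1/4)z^2 + (7/4)z - 3/2
L_2(z) = (z - 1)(z - 5) / [5] = (1/5)z^2 - (6/5)z + 1
q(z) = (-2)·L_0 + 42·L_1 + 63·L_2
  (-2)·L_0(z) = -(1/10)z^2 + (11/10)z - 3
  42·L_1(z) = -(21/2)z^2 + (147/2)z - 63
  63·L_2(z) = (63/5)z^2 - (378/5)z + 63
Adding term by term: 2z^2 - z - 3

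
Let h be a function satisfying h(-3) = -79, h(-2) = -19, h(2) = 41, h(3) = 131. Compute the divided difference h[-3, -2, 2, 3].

4

h[-3,-2] = (-19 - (-79)) / (-2 - (-3)) = 60
h[-2,2] = (41 - (-19)) / (2 - (-2)) = 15
h[2,3] = (131 - 41) / (3 - 2) = 90
h[-3,-2,2] = (15 - 60) / (2 - (-3)) = -9
h[-2,2,3] = (90 - 15) / (3 - (-2)) = 15
h[-3,-2,2,3] = (15 - (-9)) / (3 - (-3)) = 4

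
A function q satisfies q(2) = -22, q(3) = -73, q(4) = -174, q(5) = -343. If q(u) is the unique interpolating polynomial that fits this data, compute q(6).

-598

Evaluate each Lagrange basis at u = 6:
L_0(6) = (3)·(2)·(1)/[(-1)·(-2)·(-3)] = -1
L_1(6) = (4)·(2)·(1)/[(1)·(-1)·(-2)] = 4
L_2(6) = (4)·(3)·(1)/[(2)·(1)·(-1)] = -6
L_3(6) = (4)·(3)·(2)/[(3)·(2)·(1)] = 4
Sum: (-22)·(-1) + (-73)·(4) + (-174)·(-6) + (-343)·(4) = -598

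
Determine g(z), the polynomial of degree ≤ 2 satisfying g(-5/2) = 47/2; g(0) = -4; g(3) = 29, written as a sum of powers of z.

g(z) = 4z^2 - z - 4

Build the Lagrange basis polynomials:
L_0(z) = z(z - 3) / [55/4] = (4/55)z^2 - (12/55)z
L_1(z) = (z + 5/2)(z - 3) / [-15/2] = -(2/15)z^2 + (1/15)z + 1
L_2(z) = (z + 5/2)z / [33/2] = (2/33)z^2 + (5/33)z
g(z) = (47/2)·L_0 + (-4)·L_1 + 29·L_2
  (47/2)·L_0(z) = (94/55)z^2 - (282/55)z
  (-4)·L_1(z) = (8/15)z^2 - (4/15)z - 4
  29·L_2(z) = (58/33)z^2 + (145/33)z
Adding term by term: 4z^2 - z - 4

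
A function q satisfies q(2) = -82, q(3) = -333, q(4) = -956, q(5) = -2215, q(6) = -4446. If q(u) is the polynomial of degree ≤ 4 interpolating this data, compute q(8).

-13528

L_0(8) = (5)·(4)·(3)·(2)/[(-1)·(-2)·(-3)·(-4)] = 5
L_1(8) = (6)·(4)·(3)·(2)/[(1)·(-1)·(-2)·(-3)] = -24
L_2(8) = (6)·(5)·(3)·(2)/[(2)·(1)·(-1)·(-2)] = 45
L_3(8) = (6)·(5)·(4)·(2)/[(3)·(2)·(1)·(-1)] = -40
L_4(8) = (6)·(5)·(4)·(3)/[(4)·(3)·(2)·(1)] = 15
Sum: (-82)·(5) + (-333)·(-24) + (-956)·(45) + (-2215)·(-40) + (-4446)·(15) = -13528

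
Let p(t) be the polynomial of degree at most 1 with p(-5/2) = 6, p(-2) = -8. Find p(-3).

Evaluate each Lagrange basis at t = -3:
L_0(-3) = (-1)/[(-1/2)] = 2
L_1(-3) = (-1/2)/[(1/2)] = -1
Sum: 6·(2) + (-8)·(-1) = 20

20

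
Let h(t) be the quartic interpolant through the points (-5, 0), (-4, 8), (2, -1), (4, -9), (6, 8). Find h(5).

-6425/1232

Evaluate each Lagrange basis at t = 5:
L_0(5) = (9)·(3)·(1)·(-1)/[(-1)·(-7)·(-9)·(-11)] = -3/77
L_1(5) = (10)·(3)·(1)·(-1)/[(1)·(-6)·(-8)·(-10)] = 1/16
L_2(5) = (10)·(9)·(1)·(-1)/[(7)·(6)·(-2)·(-4)] = -15/56
L_3(5) = (10)·(9)·(3)·(-1)/[(9)·(8)·(2)·(-2)] = 15/16
L_4(5) = (10)·(9)·(3)·(1)/[(11)·(10)·(4)·(2)] = 27/88
Sum: 0 + 8·(1/16) + (-1)·(-15/56) + (-9)·(15/16) + 8·(27/88) = -6425/1232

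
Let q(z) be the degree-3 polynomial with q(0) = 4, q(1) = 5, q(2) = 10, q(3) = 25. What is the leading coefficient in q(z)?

1

The leading coefficient equals the top divided difference q[0,1,2,3].
q[0,1] = (5 - 4) / (1 - 0) = 1
q[1,2] = (10 - 5) / (2 - 1) = 5
q[2,3] = (25 - 10) / (3 - 2) = 15
q[0,1,2] = (5 - 1) / (2 - 0) = 2
q[1,2,3] = (15 - 5) / (3 - 1) = 5
q[0,1,2,3] = (5 - 2) / (3 - 0) = 1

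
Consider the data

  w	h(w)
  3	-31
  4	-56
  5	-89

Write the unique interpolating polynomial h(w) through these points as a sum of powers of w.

h(w) = -4w^2 + 3w - 4

L_0(w) = (w - 4)(w - 5) / [2] = (1/2)w^2 - (9/2)w + 10
L_1(w) = (w - 3)(w - 5) / [-1] = -w^2 + 8w - 15
L_2(w) = (w - 3)(w - 4) / [2] = (1/2)w^2 - (7/2)w + 6
h(w) = (-31)·L_0 + (-56)·L_1 + (-89)·L_2
  (-31)·L_0(w) = -(31/2)w^2 + (279/2)w - 310
  (-56)·L_1(w) = 56w^2 - 448w + 840
  (-89)·L_2(w) = -(89/2)w^2 + (623/2)w - 534
Adding term by term: -4w^2 + 3w - 4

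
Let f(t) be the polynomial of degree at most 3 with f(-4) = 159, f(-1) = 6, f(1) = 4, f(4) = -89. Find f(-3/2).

51/4

Using Newton's divided-difference form:
f[-4,-1] = (6 - 159) / (-1 - (-4)) = -51
f[-1,1] = (4 - 6) / (1 - (-1)) = -1
f[1,4] = (-89 - 4) / (4 - 1) = -31
f[-4,-1,1] = (-1 - (-51)) / (1 - (-4)) = 10
f[-1,1,4] = (-31 - (-1)) / (4 - (-1)) = -6
f[-4,-1,1,4] = (-6 - 10) / (4 - (-4)) = -2
f(-3/2) = 159 + (-51)·(5/2) + 10·(5/2)·(-1/2) + (-2)·(5/2)·(-1/2)·(-5/2) = 51/4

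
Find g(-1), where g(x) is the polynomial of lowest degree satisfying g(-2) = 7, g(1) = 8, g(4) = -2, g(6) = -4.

Evaluate each Lagrange basis at x = -1:
L_0(-1) = (-2)·(-5)·(-7)/[(-3)·(-6)·(-8)] = 35/72
L_1(-1) = (1)·(-5)·(-7)/[(3)·(-3)·(-5)] = 7/9
L_2(-1) = (1)·(-2)·(-7)/[(6)·(3)·(-2)] = -7/18
L_3(-1) = (1)·(-2)·(-5)/[(8)·(5)·(2)] = 1/8
Sum: 7·(35/72) + 8·(7/9) + (-2)·(-7/18) + (-4)·(1/8) = 713/72

713/72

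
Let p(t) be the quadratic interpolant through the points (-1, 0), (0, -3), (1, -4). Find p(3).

Evaluate each Lagrange basis at t = 3:
L_0(3) = (3)·(2)/[(-1)·(-2)] = 3
L_1(3) = (4)·(2)/[(1)·(-1)] = -8
L_2(3) = (4)·(3)/[(2)·(1)] = 6
Sum: 0 + (-3)·(-8) + (-4)·(6) = 0

0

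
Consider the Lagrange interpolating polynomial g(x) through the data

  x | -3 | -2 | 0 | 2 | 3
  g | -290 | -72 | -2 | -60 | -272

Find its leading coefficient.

L_0(x) = (x + 2)x(x - 2)(x - 3) / [90] = (1/90)x^4 - (1/30)x^3 - (2/45)x^2 + (2/15)x
L_1(x) = (x + 3)x(x - 2)(x - 3) / [-40] = -(1/40)x^4 + (1/20)x^3 + (9/40)x^2 - (9/20)x
L_2(x) = (x + 3)(x + 2)(x - 2)(x - 3) / [36] = (1/36)x^4 - (13/36)x^2 + 1
L_3(x) = (x + 3)(x + 2)x(x - 3) / [-40] = -(1/40)x^4 - (1/20)x^3 + (9/40)x^2 + (9/20)x
L_4(x) = (x + 3)(x + 2)x(x - 2) / [90] = (1/90)x^4 + (1/30)x^3 - (2/45)x^2 - (2/15)x
g(x) = (-290)·L_0 + (-72)·L_1 + (-2)·L_2 + (-60)·L_3 + (-272)·L_4
Only the coefficient of x^4 is needed; take it from each L_i and combine:
(-290)·(1/90) + (-72)·(-1/40) + (-2)·(1/36) + (-60)·(-1/40) + (-272)·(1/90) = -3

-3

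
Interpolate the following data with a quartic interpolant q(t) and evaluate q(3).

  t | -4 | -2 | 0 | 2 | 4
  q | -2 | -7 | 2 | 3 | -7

Evaluate each Lagrange basis at t = 3:
L_0(3) = (5)·(3)·(1)·(-1)/[(-2)·(-4)·(-6)·(-8)] = -5/128
L_1(3) = (7)·(3)·(1)·(-1)/[(2)·(-2)·(-4)·(-6)] = 7/32
L_2(3) = (7)·(5)·(1)·(-1)/[(4)·(2)·(-2)·(-4)] = -35/64
L_3(3) = (7)·(5)·(3)·(-1)/[(6)·(4)·(2)·(-2)] = 35/32
L_4(3) = (7)·(5)·(3)·(1)/[(8)·(6)·(4)·(2)] = 35/128
Sum: (-2)·(-5/128) + (-7)·(7/32) + 2·(-35/64) + 3·(35/32) + (-7)·(35/128) = -151/128

-151/128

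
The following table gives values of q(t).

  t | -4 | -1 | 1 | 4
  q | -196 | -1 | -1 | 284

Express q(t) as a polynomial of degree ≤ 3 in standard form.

Newton's divided differences:
q[-4,-1] = (-1 - (-196)) / (-1 - (-4)) = 65
q[-1,1] = (-1 - (-1)) / (1 - (-1)) = 0
q[1,4] = (284 - (-1)) / (4 - 1) = 95
q[-4,-1,1] = (0 - 65) / (1 - (-4)) = -13
q[-1,1,4] = (95 - 0) / (4 - (-1)) = 19
q[-4,-1,1,4] = (19 - (-13)) / (4 - (-4)) = 4
q(t) = -196 + 65·(t + 4) + (-13)·(t + 4)(t + 1) + 4·(t + 4)(t + 1)(t - 1)
Expanding: q(t) = 4t^3 + 3t^2 - 4t - 4

q(t) = 4t^3 + 3t^2 - 4t - 4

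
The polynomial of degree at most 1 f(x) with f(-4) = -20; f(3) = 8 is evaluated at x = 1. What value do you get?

L_0(1) = (-2)/[(-7)] = 2/7
L_1(1) = (5)/[(7)] = 5/7
Sum: (-20)·(2/7) + 8·(5/7) = 0

0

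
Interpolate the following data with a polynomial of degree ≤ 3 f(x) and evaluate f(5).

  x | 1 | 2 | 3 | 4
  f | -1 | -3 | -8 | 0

Evaluate each Lagrange basis at x = 5:
L_0(5) = (3)·(2)·(1)/[(-1)·(-2)·(-3)] = -1
L_1(5) = (4)·(2)·(1)/[(1)·(-1)·(-2)] = 4
L_2(5) = (4)·(3)·(1)/[(2)·(1)·(-1)] = -6
L_3(5) = (4)·(3)·(2)/[(3)·(2)·(1)] = 4
Sum: (-1)·(-1) + (-3)·(4) + (-8)·(-6) + 0 = 37

37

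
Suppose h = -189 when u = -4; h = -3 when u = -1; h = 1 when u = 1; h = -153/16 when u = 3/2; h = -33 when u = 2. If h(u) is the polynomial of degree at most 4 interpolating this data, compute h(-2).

-17

Using Newton's divided-difference form:
h[-4,-1] = (-3 - (-189)) / (-1 - (-4)) = 62
h[-1,1] = (1 - (-3)) / (1 - (-1)) = 2
h[1,3/2] = (-153/16 - 1) / (3/2 - 1) = -169/8
h[3/2,2] = (-33 - (-153/16)) / (2 - 3/2) = -375/8
h[-4,-1,1] = (2 - 62) / (1 - (-4)) = -12
h[-1,1,3/2] = (-169/8 - 2) / (3/2 - (-1)) = -37/4
h[1,3/2,2] = (-375/8 - (-169/8)) / (2 - 1) = -103/4
h[-4,-1,1,3/2] = (-37/4 - (-12)) / (3/2 - (-4)) = 1/2
h[-1,1,3/2,2] = (-103/4 - (-37/4)) / (2 - (-1)) = -11/2
h[-4,-1,1,3/2,2] = (-11/2 - 1/2) / (2 - (-4)) = -1
h(-2) = -189 + 62·(2) + (-12)·(2)·(-1) + (1/2)·(2)·(-1)·(-3) + (-1)·(2)·(-1)·(-3)·(-7/2) = -17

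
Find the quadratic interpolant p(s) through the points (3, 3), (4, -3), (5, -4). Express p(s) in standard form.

p(s) = (5/2)s^2 - (47/2)s + 51

Build the Lagrange basis polynomials:
L_0(s) = (s - 4)(s - 5) / [2] = (1/2)s^2 - (9/2)s + 10
L_1(s) = (s - 3)(s - 5) / [-1] = -s^2 + 8s - 15
L_2(s) = (s - 3)(s - 4) / [2] = (1/2)s^2 - (7/2)s + 6
p(s) = 3·L_0 + (-3)·L_1 + (-4)·L_2
  3·L_0(s) = (3/2)s^2 - (27/2)s + 30
  (-3)·L_1(s) = 3s^2 - 24s + 45
  (-4)·L_2(s) = -2s^2 + 14s - 24
Adding term by term: (5/2)s^2 - (47/2)s + 51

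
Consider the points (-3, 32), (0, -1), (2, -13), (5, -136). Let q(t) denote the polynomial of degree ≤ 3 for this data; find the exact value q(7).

-358

L_0(7) = (7)·(5)·(2)/[(-3)·(-5)·(-8)] = -7/12
L_1(7) = (10)·(5)·(2)/[(3)·(-2)·(-5)] = 10/3
L_2(7) = (10)·(7)·(2)/[(5)·(2)·(-3)] = -14/3
L_3(7) = (10)·(7)·(5)/[(8)·(5)·(3)] = 35/12
Sum: 32·(-7/12) + (-1)·(10/3) + (-13)·(-14/3) + (-136)·(35/12) = -358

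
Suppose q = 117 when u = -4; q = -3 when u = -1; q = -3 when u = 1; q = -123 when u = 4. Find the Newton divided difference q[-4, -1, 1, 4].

q[-4,-1] = (-3 - 117) / (-1 - (-4)) = -40
q[-1,1] = (-3 - (-3)) / (1 - (-1)) = 0
q[1,4] = (-123 - (-3)) / (4 - 1) = -40
q[-4,-1,1] = (0 - (-40)) / (1 - (-4)) = 8
q[-1,1,4] = (-40 - 0) / (4 - (-1)) = -8
q[-4,-1,1,4] = (-8 - 8) / (4 - (-4)) = -2

-2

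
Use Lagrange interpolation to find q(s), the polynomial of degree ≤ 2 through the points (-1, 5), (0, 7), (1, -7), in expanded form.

Build the Lagrange basis polynomials:
L_0(s) = s(s - 1) / [2] = (1/2)s^2 - (1/2)s
L_1(s) = (s + 1)(s - 1) / [-1] = -s^2 + 1
L_2(s) = (s + 1)s / [2] = (1/2)s^2 + (1/2)s
q(s) = 5·L_0 + 7·L_1 + (-7)·L_2
  5·L_0(s) = (5/2)s^2 - (5/2)s
  7·L_1(s) = -7s^2 + 7
  (-7)·L_2(s) = -(7/2)s^2 - (7/2)s
Adding term by term: -8s^2 - 6s + 7

q(s) = -8s^2 - 6s + 7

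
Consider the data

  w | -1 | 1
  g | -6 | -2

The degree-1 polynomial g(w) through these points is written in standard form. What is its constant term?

-4

Build the Lagrange basis polynomials:
L_0(w) = (w - 1) / [-2] = -(1/2)w + 1/2
L_1(w) = (w + 1) / [2] = (1/2)w + 1/2
g(w) = (-6)·L_0 + (-2)·L_1
Only the constant term is needed; take it from each L_i and combine:
(-6)·(1/2) + (-2)·(1/2) = -4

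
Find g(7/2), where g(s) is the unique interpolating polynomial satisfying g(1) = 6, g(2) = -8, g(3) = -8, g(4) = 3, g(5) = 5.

-387/128

Evaluate each Lagrange basis at s = 7/2:
L_0(7/2) = (3/2)·(1/2)·(-1/2)·(-3/2)/[(-1)·(-2)·(-3)·(-4)] = 3/128
L_1(7/2) = (5/2)·(1/2)·(-1/2)·(-3/2)/[(1)·(-1)·(-2)·(-3)] = -5/32
L_2(7/2) = (5/2)·(3/2)·(-1/2)·(-3/2)/[(2)·(1)·(-1)·(-2)] = 45/64
L_3(7/2) = (5/2)·(3/2)·(1/2)·(-3/2)/[(3)·(2)·(1)·(-1)] = 15/32
L_4(7/2) = (5/2)·(3/2)·(1/2)·(-1/2)/[(4)·(3)·(2)·(1)] = -5/128
Sum: 6·(3/128) + (-8)·(-5/32) + (-8)·(45/64) + 3·(15/32) + 5·(-5/128) = -387/128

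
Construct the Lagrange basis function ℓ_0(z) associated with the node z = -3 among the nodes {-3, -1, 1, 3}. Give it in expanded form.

ℓ_0(z) = (z + 1)(z - 1)(z - 3) / [(-2)·(-4)·(-6)]
       = (z^3 - 3z^2 - z + 3) / (-48)

ℓ_0(z) = -(1/48)z^3 + (1/16)z^2 + (1/48)z - 1/16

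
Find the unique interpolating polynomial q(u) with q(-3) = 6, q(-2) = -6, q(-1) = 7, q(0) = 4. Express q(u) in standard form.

Build the Lagrange basis polynomials:
L_0(u) = (u + 2)(u + 1)u / [-6] = -(1/6)u^3 - (1/2)u^2 - (1/3)u
L_1(u) = (u + 3)(u + 1)u / [2] = (1/2)u^3 + 2u^2 + (3/2)u
L_2(u) = (u + 3)(u + 2)u / [-2] = -(1/2)u^3 - (5/2)u^2 - 3u
L_3(u) = (u + 3)(u + 2)(u + 1) / [6] = (1/6)u^3 + u^2 + (11/6)u + 1
q(u) = 6·L_0 + (-6)·L_1 + 7·L_2 + 4·L_3
  6·L_0(u) = -u^3 - 3u^2 - 2u
  (-6)·L_1(u) = -3u^3 - 12u^2 - 9u
  7·L_2(u) = -(7/2)u^3 - (35/2)u^2 - 21u
  4·L_3(u) = (2/3)u^3 + 4u^2 + (22/3)u + 4
Adding term by term: -(41/6)u^3 - (57/2)u^2 - (74/3)u + 4

q(u) = -(41/6)u^3 - (57/2)u^2 - (74/3)u + 4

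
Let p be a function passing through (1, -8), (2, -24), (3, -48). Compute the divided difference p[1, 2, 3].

p[1,2] = (-24 - (-8)) / (2 - 1) = -16
p[2,3] = (-48 - (-24)) / (3 - 2) = -24
p[1,2,3] = (-24 - (-16)) / (3 - 1) = -4

-4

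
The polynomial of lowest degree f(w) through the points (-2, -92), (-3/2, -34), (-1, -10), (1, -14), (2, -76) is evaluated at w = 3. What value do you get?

Evaluate each Lagrange basis at w = 3:
L_0(3) = (9/2)·(4)·(2)·(1)/[(-1/2)·(-1)·(-3)·(-4)] = 6
L_1(3) = (5)·(4)·(2)·(1)/[(1/2)·(-1/2)·(-5/2)·(-7/2)] = -128/7
L_2(3) = (5)·(9/2)·(2)·(1)/[(1)·(1/2)·(-2)·(-3)] = 15
L_3(3) = (5)·(9/2)·(4)·(1)/[(3)·(5/2)·(2)·(-1)] = -6
L_4(3) = (5)·(9/2)·(4)·(2)/[(4)·(7/2)·(3)·(1)] = 30/7
Sum: (-92)·(6) + (-34)·(-128/7) + (-10)·(15) + (-14)·(-6) + (-76)·(30/7) = -322

-322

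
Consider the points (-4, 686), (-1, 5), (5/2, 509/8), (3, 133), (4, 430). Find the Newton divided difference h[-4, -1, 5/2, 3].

-1

h[-4,-1] = (5 - 686) / (-1 - (-4)) = -227
h[-1,5/2] = (509/8 - 5) / (5/2 - (-1)) = 67/4
h[5/2,3] = (133 - 509/8) / (3 - 5/2) = 555/4
h[-4,-1,5/2] = (67/4 - (-227)) / (5/2 - (-4)) = 75/2
h[-1,5/2,3] = (555/4 - 67/4) / (3 - (-1)) = 61/2
h[-4,-1,5/2,3] = (61/2 - 75/2) / (3 - (-4)) = -1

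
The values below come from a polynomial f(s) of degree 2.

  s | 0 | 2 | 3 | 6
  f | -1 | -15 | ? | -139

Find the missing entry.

The 3 known values determine f uniquely (degree ≤ 2).
L_0(3) = (1)·(-3)/[(-2)·(-6)] = -1/4
L_1(3) = (3)·(-3)/[(2)·(-4)] = 9/8
L_2(3) = (3)·(1)/[(6)·(4)] = 1/8
Sum: (-1)·(-1/4) + (-15)·(9/8) + (-139)·(1/8) = -34

-34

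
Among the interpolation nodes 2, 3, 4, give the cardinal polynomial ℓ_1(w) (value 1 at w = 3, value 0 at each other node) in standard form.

ℓ_1(w) = -w^2 + 6w - 8

ℓ_1(w) = (w - 2)(w - 4) / [(1)·(-1)]
       = (w^2 - 6w + 8) / (-1)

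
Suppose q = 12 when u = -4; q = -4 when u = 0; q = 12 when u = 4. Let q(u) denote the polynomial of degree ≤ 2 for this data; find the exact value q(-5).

Evaluate each Lagrange basis at u = -5:
L_0(-5) = (-5)·(-9)/[(-4)·(-8)] = 45/32
L_1(-5) = (-1)·(-9)/[(4)·(-4)] = -9/16
L_2(-5) = (-1)·(-5)/[(8)·(4)] = 5/32
Sum: 12·(45/32) + (-4)·(-9/16) + 12·(5/32) = 21

21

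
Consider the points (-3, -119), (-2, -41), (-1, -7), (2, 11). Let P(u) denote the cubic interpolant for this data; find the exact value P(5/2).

203/8

Using Newton's divided-difference form:
P[-3,-2] = (-41 - (-119)) / (-2 - (-3)) = 78
P[-2,-1] = (-7 - (-41)) / (-1 - (-2)) = 34
P[-1,2] = (11 - (-7)) / (2 - (-1)) = 6
P[-3,-2,-1] = (34 - 78) / (-1 - (-3)) = -22
P[-2,-1,2] = (6 - 34) / (2 - (-2)) = -7
P[-3,-2,-1,2] = (-7 - (-22)) / (2 - (-3)) = 3
P(5/2) = -119 + 78·(11/2) + (-22)·(11/2)·(9/2) + 3·(11/2)·(9/2)·(7/2) = 203/8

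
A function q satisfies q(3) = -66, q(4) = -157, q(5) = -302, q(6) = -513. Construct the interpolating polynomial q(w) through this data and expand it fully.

q(w) = -2w^3 - 3w^2 + 4w + 3

Build the Lagrange basis polynomials:
L_0(w) = (w - 4)(w - 5)(w - 6) / [-6] = -(1/6)w^3 + (5/2)w^2 - (37/3)w + 20
L_1(w) = (w - 3)(w - 5)(w - 6) / [2] = (1/2)w^3 - 7w^2 + (63/2)w - 45
L_2(w) = (w - 3)(w - 4)(w - 6) / [-2] = -(1/2)w^3 + (13/2)w^2 - 27w + 36
L_3(w) = (w - 3)(w - 4)(w - 5) / [6] = (1/6)w^3 - 2w^2 + (47/6)w - 10
q(w) = (-66)·L_0 + (-157)·L_1 + (-302)·L_2 + (-513)·L_3
  (-66)·L_0(w) = 11w^3 - 165w^2 + 814w - 1320
  (-157)·L_1(w) = -(157/2)w^3 + 1099w^2 - (9891/2)w + 7065
  (-302)·L_2(w) = 151w^3 - 1963w^2 + 8154w - 10872
  (-513)·L_3(w) = -(171/2)w^3 + 1026w^2 - (8037/2)w + 5130
Adding term by term: -2w^3 - 3w^2 + 4w + 3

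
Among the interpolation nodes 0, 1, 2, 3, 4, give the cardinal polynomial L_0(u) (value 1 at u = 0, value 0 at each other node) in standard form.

L_0(u) = (1/24)u^4 - (5/12)u^3 + (35/24)u^2 - (25/12)u + 1

L_0(u) = (u - 1)(u - 2)(u - 3)(u - 4) / [(-1)·(-2)·(-3)·(-4)]
       = (u^4 - 10u^3 + 35u^2 - 50u + 24) / (24)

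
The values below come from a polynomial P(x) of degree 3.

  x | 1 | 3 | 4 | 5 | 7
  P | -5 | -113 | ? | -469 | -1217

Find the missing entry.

The 4 known values determine P uniquely (degree ≤ 3).
L_0(4) = (1)·(-1)·(-3)/[(-2)·(-4)·(-6)] = -1/16
L_1(4) = (3)·(-1)·(-3)/[(2)·(-2)·(-4)] = 9/16
L_2(4) = (3)·(1)·(-3)/[(4)·(2)·(-2)] = 9/16
L_3(4) = (3)·(1)·(-1)/[(6)·(4)·(2)] = -1/16
Sum: (-5)·(-1/16) + (-113)·(9/16) + (-469)·(9/16) + (-1217)·(-1/16) = -251

-251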